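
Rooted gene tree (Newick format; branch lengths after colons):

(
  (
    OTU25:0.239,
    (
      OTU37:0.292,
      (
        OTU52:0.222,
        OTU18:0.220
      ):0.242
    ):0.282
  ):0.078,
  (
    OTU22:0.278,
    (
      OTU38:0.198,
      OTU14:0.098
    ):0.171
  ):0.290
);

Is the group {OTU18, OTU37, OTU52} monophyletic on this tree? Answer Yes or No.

Yes

The most recent common ancestor of these taxa subtends (OTU37,(OTU52,OTU18)).
That clade has exactly 3 tips — every listed taxon and nothing else — so the group is monophyletic.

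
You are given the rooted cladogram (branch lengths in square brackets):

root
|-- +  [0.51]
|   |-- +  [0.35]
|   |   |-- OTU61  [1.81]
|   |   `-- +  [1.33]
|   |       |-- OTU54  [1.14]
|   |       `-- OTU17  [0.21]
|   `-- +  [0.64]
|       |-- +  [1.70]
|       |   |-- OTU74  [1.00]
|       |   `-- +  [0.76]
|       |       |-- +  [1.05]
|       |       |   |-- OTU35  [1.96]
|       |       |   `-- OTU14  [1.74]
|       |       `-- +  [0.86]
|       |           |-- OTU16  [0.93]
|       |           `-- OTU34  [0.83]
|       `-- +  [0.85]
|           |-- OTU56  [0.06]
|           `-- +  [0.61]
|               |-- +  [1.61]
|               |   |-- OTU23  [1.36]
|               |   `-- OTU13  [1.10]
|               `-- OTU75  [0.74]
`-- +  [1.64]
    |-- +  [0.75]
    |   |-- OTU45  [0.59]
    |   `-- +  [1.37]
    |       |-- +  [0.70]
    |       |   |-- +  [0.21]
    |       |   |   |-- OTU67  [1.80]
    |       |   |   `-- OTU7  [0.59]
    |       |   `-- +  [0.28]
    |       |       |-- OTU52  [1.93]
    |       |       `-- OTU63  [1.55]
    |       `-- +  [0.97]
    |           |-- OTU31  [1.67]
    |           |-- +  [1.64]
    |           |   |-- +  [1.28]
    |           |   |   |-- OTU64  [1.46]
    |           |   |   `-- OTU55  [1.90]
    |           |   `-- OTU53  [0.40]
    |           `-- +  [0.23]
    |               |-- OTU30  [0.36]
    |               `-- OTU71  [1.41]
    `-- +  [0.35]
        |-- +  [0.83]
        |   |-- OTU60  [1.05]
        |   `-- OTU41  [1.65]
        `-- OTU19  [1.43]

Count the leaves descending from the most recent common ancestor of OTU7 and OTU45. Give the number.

The MRCA of OTU7 and OTU45 is the node subtending (OTU45,(((OTU67,OTU7),(OTU52,OTU63)),(OTU31,((OTU64,OTU55),OTU53),(OTU30,OTU71)))).
That clade contains 11 terminal taxa: OTU30, OTU31, OTU45, OTU52, OTU53, OTU55, OTU63, OTU64, OTU67, OTU7, OTU71.

11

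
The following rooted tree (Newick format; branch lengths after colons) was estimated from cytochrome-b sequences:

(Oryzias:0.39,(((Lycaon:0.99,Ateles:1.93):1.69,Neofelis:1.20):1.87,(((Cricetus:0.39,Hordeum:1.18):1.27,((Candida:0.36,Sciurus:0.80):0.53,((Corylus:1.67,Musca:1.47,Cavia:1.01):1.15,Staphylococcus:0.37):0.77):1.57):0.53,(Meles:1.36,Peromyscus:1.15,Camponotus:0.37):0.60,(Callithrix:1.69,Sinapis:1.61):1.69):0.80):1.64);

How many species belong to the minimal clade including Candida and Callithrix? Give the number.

13

The MRCA of Candida and Callithrix is the node subtending (((Cricetus,Hordeum),((Candida,Sciurus),((Corylus,Musca,Cavia),Staphylococcus))),(Meles,Peromyscus,Camponotus),(Callithrix,Sinapis)).
That clade contains 13 terminal taxa: Callithrix, Camponotus, Candida, Cavia, Corylus, Cricetus, Hordeum, Meles, Musca, Peromyscus, Sciurus, Sinapis, Staphylococcus.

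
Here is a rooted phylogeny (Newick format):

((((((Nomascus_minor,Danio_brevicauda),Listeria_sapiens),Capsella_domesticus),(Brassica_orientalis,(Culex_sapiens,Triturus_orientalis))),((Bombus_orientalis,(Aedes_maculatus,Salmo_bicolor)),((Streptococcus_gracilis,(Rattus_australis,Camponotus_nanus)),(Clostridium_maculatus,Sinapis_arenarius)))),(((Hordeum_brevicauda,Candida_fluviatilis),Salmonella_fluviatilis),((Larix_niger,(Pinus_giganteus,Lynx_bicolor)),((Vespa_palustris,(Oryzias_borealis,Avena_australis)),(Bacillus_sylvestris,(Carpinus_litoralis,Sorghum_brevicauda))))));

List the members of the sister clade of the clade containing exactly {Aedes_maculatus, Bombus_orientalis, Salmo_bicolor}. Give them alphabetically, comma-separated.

Camponotus_nanus, Clostridium_maculatus, Rattus_australis, Sinapis_arenarius, Streptococcus_gracilis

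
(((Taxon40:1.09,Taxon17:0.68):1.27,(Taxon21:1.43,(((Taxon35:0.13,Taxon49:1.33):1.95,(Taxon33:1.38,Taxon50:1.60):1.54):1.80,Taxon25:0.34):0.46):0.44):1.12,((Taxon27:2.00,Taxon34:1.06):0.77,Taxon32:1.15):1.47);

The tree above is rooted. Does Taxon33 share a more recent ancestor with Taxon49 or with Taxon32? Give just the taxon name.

The MRCA of Taxon33 and Taxon49 subtends ((Taxon35,Taxon49),(Taxon33,Taxon50)) (4 taxa).
The MRCA of Taxon33 and Taxon32 is the root, subtending the entire tree (11 taxa).
The first is nested inside the second, so Taxon33 shares a more recent common ancestor with Taxon49.

Taxon49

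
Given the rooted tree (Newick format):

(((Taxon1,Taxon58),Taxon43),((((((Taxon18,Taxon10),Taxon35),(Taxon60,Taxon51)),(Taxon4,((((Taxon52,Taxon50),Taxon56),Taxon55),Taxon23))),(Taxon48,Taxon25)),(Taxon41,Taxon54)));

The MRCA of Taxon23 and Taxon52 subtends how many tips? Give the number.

The MRCA of Taxon23 and Taxon52 is the node subtending ((((Taxon52,Taxon50),Taxon56),Taxon55),Taxon23).
That clade contains 5 terminal taxa: Taxon23, Taxon50, Taxon52, Taxon55, Taxon56.

5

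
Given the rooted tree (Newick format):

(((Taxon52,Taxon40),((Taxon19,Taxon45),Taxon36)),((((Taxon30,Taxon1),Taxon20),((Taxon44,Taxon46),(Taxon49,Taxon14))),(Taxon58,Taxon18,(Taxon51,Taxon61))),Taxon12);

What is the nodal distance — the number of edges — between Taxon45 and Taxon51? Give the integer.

The MRCA of Taxon45 and Taxon51 is the root of the tree.
From Taxon45 up to that node: 4 branches. From Taxon51 up to the same node: 4 branches. Total: 4 + 4 = 8.

8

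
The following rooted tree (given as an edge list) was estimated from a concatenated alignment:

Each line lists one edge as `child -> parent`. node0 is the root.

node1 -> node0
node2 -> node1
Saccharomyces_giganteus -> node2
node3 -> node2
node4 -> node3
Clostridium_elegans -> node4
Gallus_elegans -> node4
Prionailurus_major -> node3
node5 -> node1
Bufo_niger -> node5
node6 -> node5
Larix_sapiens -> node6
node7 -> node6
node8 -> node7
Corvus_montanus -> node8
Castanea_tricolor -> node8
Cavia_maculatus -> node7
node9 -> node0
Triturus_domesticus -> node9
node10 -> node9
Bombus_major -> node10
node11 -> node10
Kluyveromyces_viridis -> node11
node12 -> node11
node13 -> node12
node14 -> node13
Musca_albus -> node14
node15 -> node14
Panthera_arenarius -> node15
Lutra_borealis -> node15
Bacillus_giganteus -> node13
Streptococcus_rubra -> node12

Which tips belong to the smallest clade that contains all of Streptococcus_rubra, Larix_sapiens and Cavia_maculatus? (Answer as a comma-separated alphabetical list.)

Bacillus_giganteus, Bombus_major, Bufo_niger, Castanea_tricolor, Cavia_maculatus, Clostridium_elegans, Corvus_montanus, Gallus_elegans, Kluyveromyces_viridis, Larix_sapiens, Lutra_borealis, Musca_albus, Panthera_arenarius, Prionailurus_major, Saccharomyces_giganteus, Streptococcus_rubra, Triturus_domesticus

Tracing Streptococcus_rubra: it sits inside (((Musca_albus,(Panthera_arenarius,Lutra_borealis)),Bacillus_giganteus),Streptococcus_rubra).
Tracing Larix_sapiens: it sits inside (Larix_sapiens,((Corvus_montanus,Castanea_tricolor),Cavia_maculatus)).
Tracing Cavia_maculatus: it sits inside ((Corvus_montanus,Castanea_tricolor),Cavia_maculatus).
The smallest clade enclosing all 3 is the whole tree (their MRCA is the root), so the answer is all 17 tips in alphabetical order.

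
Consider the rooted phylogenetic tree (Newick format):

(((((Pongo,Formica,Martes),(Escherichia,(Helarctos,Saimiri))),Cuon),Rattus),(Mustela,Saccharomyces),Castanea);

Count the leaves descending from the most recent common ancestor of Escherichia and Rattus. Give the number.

The MRCA of Escherichia and Rattus is the node subtending ((((Pongo,Formica,Martes),(Escherichia,(Helarctos,Saimiri))),Cuon),Rattus).
That clade contains 8 terminal taxa: Cuon, Escherichia, Formica, Helarctos, Martes, Pongo, Rattus, Saimiri.

8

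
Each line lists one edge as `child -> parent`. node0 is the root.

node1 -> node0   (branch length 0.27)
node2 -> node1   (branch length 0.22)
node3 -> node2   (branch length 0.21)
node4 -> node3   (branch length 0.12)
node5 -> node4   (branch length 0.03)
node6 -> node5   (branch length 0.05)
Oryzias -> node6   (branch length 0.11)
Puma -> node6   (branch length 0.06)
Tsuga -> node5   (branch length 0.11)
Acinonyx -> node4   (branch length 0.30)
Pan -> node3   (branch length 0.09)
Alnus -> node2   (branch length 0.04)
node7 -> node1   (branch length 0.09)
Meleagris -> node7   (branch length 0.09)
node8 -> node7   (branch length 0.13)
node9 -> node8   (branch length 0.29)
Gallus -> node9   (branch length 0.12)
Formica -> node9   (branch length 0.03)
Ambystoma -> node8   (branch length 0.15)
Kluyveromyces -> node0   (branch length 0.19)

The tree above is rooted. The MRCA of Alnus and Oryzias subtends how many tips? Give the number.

The MRCA of Alnus and Oryzias is the node subtending (((((Oryzias,Puma),Tsuga),Acinonyx),Pan),Alnus).
That clade contains 6 terminal taxa: Acinonyx, Alnus, Oryzias, Pan, Puma, Tsuga.

6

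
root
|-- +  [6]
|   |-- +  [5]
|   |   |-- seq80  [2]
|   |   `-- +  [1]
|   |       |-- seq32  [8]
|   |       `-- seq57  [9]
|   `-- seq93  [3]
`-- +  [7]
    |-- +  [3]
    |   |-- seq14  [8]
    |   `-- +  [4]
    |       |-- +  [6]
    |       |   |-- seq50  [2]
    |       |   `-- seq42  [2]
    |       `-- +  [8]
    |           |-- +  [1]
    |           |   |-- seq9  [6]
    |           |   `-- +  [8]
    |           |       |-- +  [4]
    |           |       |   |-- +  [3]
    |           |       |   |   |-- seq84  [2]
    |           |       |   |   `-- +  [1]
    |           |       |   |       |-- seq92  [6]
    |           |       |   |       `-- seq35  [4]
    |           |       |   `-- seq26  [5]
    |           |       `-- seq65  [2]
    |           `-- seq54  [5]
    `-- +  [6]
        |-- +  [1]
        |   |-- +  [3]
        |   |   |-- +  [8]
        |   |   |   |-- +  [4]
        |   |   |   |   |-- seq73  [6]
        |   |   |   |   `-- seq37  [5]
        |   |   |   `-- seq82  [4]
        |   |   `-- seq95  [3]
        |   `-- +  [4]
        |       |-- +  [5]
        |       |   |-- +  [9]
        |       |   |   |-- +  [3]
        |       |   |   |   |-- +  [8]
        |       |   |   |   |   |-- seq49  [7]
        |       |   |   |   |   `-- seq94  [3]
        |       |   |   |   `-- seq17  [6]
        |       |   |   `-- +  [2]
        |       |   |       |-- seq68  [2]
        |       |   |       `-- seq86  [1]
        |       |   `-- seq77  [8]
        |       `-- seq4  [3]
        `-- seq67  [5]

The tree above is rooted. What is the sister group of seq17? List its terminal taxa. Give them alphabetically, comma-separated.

seq49, seq94

seq17 attaches to the tree at the node subtending ((seq49,seq94),seq17).
The other lineage descending from that same node — the sister group — is (seq49,seq94); its 2 tips in alphabetical order are the answer.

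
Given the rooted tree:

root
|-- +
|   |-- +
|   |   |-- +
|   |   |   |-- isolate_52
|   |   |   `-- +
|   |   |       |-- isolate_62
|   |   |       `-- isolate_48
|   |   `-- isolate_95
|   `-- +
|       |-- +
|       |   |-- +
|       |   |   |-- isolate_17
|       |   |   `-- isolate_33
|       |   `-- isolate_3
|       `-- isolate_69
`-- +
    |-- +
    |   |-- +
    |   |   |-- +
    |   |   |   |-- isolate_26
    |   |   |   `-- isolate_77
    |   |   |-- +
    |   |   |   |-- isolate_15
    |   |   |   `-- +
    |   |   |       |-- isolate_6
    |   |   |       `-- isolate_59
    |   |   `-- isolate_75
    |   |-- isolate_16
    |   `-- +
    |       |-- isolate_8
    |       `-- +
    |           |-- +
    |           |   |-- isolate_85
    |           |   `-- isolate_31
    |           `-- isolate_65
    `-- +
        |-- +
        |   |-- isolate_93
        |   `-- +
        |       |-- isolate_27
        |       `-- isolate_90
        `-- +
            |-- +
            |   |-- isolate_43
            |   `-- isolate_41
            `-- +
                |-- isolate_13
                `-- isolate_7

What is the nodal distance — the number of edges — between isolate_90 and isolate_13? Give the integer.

The MRCA of isolate_90 and isolate_13 is the node subtending ((isolate_93,(isolate_27,isolate_90)),((isolate_43,isolate_41),(isolate_13,isolate_7))).
From isolate_90 up to that node: 3 branches. From isolate_13 up to the same node: 3 branches. Total: 3 + 3 = 6.

6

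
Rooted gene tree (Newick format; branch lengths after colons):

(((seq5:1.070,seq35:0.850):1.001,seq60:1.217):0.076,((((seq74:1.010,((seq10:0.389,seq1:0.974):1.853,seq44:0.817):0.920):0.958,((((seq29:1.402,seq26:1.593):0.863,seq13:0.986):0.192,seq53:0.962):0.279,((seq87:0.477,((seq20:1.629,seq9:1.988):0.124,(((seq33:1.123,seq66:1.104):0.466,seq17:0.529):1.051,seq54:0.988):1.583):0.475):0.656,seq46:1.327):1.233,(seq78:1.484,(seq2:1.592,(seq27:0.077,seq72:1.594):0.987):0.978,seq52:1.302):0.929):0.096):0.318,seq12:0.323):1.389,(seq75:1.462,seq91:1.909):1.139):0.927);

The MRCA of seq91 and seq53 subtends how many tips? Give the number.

24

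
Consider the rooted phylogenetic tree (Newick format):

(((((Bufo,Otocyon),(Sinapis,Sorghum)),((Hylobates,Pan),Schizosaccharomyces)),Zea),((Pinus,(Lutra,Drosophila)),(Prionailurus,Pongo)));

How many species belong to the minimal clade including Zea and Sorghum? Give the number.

The MRCA of Zea and Sorghum is the node subtending ((((Bufo,Otocyon),(Sinapis,Sorghum)),((Hylobates,Pan),Schizosaccharomyces)),Zea).
That clade contains 8 terminal taxa: Bufo, Hylobates, Otocyon, Pan, Schizosaccharomyces, Sinapis, Sorghum, Zea.

8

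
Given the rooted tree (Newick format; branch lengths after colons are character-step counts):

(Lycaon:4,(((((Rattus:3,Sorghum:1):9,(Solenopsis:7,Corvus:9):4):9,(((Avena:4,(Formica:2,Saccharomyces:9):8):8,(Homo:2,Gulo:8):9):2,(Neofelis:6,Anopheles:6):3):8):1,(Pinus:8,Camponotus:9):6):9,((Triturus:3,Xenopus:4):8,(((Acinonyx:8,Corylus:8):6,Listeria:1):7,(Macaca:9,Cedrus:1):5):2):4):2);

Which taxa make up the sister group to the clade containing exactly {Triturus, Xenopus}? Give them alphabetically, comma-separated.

Acinonyx, Cedrus, Corylus, Listeria, Macaca

The clade containing exactly {Triturus, Xenopus} attaches to the tree at the node subtending ((Triturus,Xenopus),(((Acinonyx,Corylus),Listeria),(Macaca,Cedrus))).
The other lineage descending from that same node — the sister group — is (((Acinonyx,Corylus),Listeria),(Macaca,Cedrus)); its 5 tips in alphabetical order are the answer.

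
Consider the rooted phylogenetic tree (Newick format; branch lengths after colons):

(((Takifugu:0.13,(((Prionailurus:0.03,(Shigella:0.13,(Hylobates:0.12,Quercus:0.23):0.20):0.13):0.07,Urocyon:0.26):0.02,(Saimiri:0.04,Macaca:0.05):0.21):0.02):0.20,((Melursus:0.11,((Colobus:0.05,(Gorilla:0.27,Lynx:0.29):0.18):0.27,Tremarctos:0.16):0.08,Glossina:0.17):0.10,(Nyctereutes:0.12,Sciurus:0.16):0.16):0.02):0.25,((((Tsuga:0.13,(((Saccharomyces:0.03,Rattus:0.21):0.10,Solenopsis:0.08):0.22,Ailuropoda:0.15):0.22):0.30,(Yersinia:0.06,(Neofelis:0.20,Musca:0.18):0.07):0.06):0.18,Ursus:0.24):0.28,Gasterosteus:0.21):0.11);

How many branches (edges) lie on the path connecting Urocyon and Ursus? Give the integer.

8

The MRCA of Urocyon and Ursus is the root of the tree.
From Urocyon up to that node: 5 branches. From Ursus up to the same node: 3 branches. Total: 5 + 3 = 8.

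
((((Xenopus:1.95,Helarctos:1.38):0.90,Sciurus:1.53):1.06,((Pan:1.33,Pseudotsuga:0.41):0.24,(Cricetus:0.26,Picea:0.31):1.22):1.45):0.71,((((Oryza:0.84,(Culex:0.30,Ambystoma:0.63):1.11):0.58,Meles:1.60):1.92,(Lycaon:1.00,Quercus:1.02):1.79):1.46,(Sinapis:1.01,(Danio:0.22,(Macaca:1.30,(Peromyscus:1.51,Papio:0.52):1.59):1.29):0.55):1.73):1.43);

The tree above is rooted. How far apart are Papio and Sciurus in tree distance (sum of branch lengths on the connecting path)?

10.41

The path runs Papio → … → MRCA → … → Sciurus; the MRCA is the root of the tree.
Branch lengths along that path: 0.52 + 1.59 + 1.29 + 0.55 + 1.73 + 1.43 + 0.71 + 1.06 + 1.53 = 10.41.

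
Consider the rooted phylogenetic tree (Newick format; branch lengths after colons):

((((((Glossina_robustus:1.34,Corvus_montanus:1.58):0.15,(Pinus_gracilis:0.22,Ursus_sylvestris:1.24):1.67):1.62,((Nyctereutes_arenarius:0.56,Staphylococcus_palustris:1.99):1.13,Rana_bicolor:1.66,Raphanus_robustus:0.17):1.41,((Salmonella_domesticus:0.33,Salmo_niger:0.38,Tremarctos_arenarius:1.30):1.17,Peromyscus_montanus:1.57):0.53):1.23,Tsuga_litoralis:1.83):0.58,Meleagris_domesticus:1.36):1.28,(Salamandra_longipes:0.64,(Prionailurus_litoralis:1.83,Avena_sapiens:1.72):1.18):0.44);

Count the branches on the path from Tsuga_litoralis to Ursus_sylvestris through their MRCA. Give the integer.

5

The MRCA of Tsuga_litoralis and Ursus_sylvestris is the node subtending ((((Glossina_robustus,Corvus_montanus),(Pinus_gracilis,Ursus_sylvestris)),((Nyctereutes_arenarius,Staphylococcus_palustris),Rana_bicolor,Raphanus_robustus),((Salmonella_domesticus,Salmo_niger,Tremarctos_arenarius),Peromyscus_montanus)),Tsuga_litoralis).
From Tsuga_litoralis up to that node: 1 branch. From Ursus_sylvestris up to the same node: 4 branches. Total: 1 + 4 = 5.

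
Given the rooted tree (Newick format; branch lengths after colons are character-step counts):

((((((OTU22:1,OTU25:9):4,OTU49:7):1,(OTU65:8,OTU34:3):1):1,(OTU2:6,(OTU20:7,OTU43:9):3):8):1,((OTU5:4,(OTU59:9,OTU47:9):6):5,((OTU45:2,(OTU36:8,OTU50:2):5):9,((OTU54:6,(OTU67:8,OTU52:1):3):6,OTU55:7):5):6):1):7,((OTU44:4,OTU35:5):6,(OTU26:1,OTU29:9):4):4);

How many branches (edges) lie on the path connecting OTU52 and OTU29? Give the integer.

The MRCA of OTU52 and OTU29 is the root of the tree.
From OTU52 up to that node: 7 branches. From OTU29 up to the same node: 3 branches. Total: 7 + 3 = 10.

10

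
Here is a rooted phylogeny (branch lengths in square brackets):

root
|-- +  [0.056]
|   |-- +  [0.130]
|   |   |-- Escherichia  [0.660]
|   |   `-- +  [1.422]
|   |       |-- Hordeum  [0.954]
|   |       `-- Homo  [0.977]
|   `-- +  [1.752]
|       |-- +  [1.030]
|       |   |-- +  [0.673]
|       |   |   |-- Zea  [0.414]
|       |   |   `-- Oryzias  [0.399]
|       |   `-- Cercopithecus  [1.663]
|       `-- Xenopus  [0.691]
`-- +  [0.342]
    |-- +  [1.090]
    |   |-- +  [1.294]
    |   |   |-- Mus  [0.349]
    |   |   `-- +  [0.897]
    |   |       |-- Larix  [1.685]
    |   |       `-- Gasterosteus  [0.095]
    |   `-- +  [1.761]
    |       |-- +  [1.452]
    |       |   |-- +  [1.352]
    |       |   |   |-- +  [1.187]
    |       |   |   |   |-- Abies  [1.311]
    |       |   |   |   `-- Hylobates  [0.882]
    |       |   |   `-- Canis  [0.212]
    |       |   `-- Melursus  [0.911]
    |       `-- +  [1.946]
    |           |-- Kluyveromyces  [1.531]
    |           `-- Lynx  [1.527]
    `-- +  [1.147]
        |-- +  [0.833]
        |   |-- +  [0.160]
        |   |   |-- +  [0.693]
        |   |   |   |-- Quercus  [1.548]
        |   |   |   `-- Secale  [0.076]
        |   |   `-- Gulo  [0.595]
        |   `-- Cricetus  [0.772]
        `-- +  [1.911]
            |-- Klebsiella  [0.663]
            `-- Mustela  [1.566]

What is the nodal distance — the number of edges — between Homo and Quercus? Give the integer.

The MRCA of Homo and Quercus is the root of the tree.
From Homo up to that node: 4 branches. From Quercus up to the same node: 6 branches. Total: 4 + 6 = 10.

10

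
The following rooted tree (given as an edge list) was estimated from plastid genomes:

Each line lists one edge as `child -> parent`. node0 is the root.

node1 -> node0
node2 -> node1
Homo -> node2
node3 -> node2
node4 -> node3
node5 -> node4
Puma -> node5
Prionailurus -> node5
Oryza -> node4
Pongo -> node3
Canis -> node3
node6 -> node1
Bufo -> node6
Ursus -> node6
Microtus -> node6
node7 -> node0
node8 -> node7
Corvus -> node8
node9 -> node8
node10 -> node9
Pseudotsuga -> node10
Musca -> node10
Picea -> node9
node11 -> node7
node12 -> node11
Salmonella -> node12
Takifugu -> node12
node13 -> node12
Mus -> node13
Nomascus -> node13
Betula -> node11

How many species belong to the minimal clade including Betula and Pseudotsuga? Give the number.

The MRCA of Betula and Pseudotsuga is the node subtending ((Corvus,((Pseudotsuga,Musca),Picea)),((Salmonella,Takifugu,(Mus,Nomascus)),Betula)).
That clade contains 9 terminal taxa: Betula, Corvus, Mus, Musca, Nomascus, Picea, Pseudotsuga, Salmonella, Takifugu.

9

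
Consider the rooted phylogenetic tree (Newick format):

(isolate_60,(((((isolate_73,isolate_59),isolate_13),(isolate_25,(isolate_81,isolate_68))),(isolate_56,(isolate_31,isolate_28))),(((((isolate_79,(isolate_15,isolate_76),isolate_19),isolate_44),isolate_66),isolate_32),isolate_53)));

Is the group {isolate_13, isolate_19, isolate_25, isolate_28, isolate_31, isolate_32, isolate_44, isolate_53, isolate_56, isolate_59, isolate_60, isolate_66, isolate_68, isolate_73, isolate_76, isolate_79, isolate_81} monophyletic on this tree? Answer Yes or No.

No

The MRCA of the listed taxa is the root, so the smallest clade containing them is the whole tree.
That clade also contains isolate_15, which is not in the proposed group, so the group is not monophyletic.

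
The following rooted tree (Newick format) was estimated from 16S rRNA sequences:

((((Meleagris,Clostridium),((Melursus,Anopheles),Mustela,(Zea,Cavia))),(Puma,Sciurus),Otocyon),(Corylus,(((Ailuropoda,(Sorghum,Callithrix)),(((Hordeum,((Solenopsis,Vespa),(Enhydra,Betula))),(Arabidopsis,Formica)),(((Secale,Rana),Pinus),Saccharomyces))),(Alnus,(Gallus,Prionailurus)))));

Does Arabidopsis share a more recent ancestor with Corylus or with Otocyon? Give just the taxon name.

Corylus

The MRCA of Arabidopsis and Corylus subtends (Corylus,(((Ailuropoda,(Sorghum,Callithrix)),(((Hordeum,((Solenopsis,Vespa),(Enhydra,Betula))),(Arabidopsis,Formica)),(((Secale,Rana),Pinus),Saccharomyces))),(Alnus,(Gallus,Prionailurus)))) (18 taxa).
The MRCA of Arabidopsis and Otocyon is the root, subtending the entire tree (28 taxa).
The first is nested inside the second, so Arabidopsis shares a more recent common ancestor with Corylus.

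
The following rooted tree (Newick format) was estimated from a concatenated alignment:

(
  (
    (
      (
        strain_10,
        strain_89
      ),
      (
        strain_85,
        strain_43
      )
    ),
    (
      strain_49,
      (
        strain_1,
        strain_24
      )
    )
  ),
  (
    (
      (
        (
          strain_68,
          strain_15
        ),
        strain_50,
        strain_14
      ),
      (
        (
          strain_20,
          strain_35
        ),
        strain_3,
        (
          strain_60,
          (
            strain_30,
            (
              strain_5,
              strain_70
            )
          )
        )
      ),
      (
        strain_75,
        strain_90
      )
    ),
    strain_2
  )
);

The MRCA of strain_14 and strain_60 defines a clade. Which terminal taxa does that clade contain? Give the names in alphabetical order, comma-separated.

Tracing strain_14: it sits inside ((strain_68,strain_15),strain_50,strain_14).
Tracing strain_60: it sits inside (strain_60,(strain_30,(strain_5,strain_70))).
The smallest clade enclosing both is (((strain_68,strain_15),strain_50,strain_14),((strain_20,strain_35),strain_3,(strain_60,(strain_30,(strain_5,strain_70)))),(strain_75,strain_90)); the answer is its 13 terminal taxa in alphabetical order.

strain_14, strain_15, strain_20, strain_3, strain_30, strain_35, strain_5, strain_50, strain_60, strain_68, strain_70, strain_75, strain_90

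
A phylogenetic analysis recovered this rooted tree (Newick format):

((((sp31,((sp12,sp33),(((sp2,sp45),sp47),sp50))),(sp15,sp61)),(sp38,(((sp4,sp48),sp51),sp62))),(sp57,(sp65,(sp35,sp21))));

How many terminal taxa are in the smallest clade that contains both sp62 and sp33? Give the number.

14

The MRCA of sp62 and sp33 is the node subtending (((sp31,((sp12,sp33),(((sp2,sp45),sp47),sp50))),(sp15,sp61)),(sp38,(((sp4,sp48),sp51),sp62))).
That clade contains 14 terminal taxa: sp12, sp15, sp2, sp31, sp33, sp38, sp4, sp45, sp47, sp48, sp50, sp51, sp61, sp62.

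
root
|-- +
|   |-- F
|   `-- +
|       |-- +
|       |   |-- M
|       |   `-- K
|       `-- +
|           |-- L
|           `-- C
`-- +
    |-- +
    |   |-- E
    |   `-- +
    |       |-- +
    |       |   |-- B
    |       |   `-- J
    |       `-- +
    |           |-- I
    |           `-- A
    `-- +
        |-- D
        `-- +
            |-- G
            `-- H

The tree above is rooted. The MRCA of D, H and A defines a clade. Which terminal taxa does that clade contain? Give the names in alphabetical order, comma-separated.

A, B, D, E, G, H, I, J

Tracing D: it sits inside (D,(G,H)).
Tracing H: it sits inside (G,H).
Tracing A: it sits inside (I,A).
The smallest clade enclosing all 3 is ((E,((B,J),(I,A))),(D,(G,H))); the answer is its 8 terminal taxa in alphabetical order.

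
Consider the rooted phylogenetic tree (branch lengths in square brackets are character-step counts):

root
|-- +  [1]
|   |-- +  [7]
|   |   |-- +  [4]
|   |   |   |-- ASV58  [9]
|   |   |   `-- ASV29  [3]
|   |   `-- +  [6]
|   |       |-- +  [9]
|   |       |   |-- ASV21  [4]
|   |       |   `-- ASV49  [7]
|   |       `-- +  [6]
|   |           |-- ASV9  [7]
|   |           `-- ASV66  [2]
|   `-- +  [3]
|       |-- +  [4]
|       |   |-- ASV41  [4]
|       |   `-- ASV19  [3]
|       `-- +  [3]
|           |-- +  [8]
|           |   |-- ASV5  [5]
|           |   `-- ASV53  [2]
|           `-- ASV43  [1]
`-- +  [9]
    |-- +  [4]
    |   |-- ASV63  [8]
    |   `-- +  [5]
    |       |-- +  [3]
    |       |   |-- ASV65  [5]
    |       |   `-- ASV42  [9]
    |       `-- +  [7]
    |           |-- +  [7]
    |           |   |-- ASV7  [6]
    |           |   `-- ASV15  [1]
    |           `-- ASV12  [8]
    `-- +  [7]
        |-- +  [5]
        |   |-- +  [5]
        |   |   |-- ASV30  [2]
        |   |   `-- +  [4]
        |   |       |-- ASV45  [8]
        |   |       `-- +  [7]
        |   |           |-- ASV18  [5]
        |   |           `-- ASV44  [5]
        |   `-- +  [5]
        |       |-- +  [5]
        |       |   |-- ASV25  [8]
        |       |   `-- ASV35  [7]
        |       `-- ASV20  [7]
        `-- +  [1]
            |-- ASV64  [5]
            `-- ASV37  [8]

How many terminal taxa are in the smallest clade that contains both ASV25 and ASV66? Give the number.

The MRCA of ASV25 and ASV66 is the root, so the clade is the entire tree.
That clade contains 26 terminal taxa: ASV12, ASV15, ASV18, ASV19, ASV20, ASV21, ASV25, ASV29, ASV30, ASV35, ASV37, ASV41, ASV42, ASV43, ASV44, ASV45, ASV49, ASV5, ASV53, ASV58, ASV63, ASV64, ASV65, ASV66, ASV7, ASV9.

26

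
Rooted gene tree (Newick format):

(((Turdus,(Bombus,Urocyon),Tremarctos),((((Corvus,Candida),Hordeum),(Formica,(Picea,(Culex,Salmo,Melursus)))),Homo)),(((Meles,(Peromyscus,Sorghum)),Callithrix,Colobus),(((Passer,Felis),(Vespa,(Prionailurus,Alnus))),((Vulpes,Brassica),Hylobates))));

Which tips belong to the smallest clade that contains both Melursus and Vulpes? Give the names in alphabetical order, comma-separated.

Alnus, Bombus, Brassica, Callithrix, Candida, Colobus, Corvus, Culex, Felis, Formica, Homo, Hordeum, Hylobates, Meles, Melursus, Passer, Peromyscus, Picea, Prionailurus, Salmo, Sorghum, Tremarctos, Turdus, Urocyon, Vespa, Vulpes

Tracing Melursus: it sits inside (Culex,Salmo,Melursus).
Tracing Vulpes: it sits inside (Vulpes,Brassica).
The smallest clade enclosing both is the whole tree (their MRCA is the root), so the answer is all 26 tips in alphabetical order.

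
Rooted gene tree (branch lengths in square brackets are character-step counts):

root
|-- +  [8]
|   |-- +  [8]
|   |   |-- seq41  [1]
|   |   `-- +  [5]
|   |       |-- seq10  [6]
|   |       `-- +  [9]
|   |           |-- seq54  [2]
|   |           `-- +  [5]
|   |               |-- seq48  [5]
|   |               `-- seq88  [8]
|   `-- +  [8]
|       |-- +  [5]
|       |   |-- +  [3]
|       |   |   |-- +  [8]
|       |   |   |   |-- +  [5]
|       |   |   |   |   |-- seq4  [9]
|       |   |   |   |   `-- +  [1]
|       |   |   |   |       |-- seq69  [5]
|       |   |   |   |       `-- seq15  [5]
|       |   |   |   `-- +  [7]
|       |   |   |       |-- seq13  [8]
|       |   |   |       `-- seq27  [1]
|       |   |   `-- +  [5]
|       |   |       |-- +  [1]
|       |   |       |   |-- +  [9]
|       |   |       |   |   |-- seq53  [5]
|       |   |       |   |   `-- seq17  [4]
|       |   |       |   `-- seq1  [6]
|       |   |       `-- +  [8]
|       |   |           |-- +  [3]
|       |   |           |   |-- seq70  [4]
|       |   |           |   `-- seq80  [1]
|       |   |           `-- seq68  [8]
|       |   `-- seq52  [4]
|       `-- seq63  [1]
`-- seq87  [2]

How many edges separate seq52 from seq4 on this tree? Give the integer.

5

The MRCA of seq52 and seq4 is the node subtending ((((seq4,(seq69,seq15)),(seq13,seq27)),(((seq53,seq17),seq1),((seq70,seq80),seq68))),seq52).
From seq52 up to that node: 1 branch. From seq4 up to the same node: 4 branches. Total: 1 + 4 = 5.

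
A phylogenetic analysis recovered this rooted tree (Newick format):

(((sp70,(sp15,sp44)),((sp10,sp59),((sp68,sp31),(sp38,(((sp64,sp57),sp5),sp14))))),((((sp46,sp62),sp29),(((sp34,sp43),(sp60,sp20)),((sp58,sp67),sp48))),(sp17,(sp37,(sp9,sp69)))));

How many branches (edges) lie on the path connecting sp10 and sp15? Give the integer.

The MRCA of sp10 and sp15 is the node subtending ((sp70,(sp15,sp44)),((sp10,sp59),((sp68,sp31),(sp38,(((sp64,sp57),sp5),sp14))))).
From sp10 up to that node: 3 branches. From sp15 up to the same node: 3 branches. Total: 3 + 3 = 6.

6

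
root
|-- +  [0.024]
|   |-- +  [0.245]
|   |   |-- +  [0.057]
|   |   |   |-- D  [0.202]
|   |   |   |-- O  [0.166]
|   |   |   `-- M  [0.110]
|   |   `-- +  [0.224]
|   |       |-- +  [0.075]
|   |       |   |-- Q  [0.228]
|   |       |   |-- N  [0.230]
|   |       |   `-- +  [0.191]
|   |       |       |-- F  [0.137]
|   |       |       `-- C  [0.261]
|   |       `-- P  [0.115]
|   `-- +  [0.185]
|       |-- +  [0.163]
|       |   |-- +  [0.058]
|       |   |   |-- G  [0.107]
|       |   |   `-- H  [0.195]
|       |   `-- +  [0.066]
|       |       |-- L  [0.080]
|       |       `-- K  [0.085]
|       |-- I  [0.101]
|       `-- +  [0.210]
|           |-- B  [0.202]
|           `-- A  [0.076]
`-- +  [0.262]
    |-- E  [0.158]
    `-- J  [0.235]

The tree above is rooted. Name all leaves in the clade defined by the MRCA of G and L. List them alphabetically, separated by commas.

G, H, K, L

Tracing G: it sits inside (G,H).
Tracing L: it sits inside (L,K).
The smallest clade enclosing both is ((G,H),(L,K)); the answer is its 4 terminal taxa in alphabetical order.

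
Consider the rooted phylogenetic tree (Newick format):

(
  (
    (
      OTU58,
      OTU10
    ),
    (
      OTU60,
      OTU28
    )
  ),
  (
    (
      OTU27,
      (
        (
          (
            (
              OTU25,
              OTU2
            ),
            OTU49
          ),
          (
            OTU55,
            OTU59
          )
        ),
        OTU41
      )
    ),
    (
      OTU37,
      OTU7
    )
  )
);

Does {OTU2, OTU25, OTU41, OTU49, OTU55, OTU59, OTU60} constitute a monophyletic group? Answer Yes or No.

No

The MRCA of the listed taxa is the root, so the smallest clade containing them is the whole tree.
That clade also contains OTU10, OTU27, OTU28, OTU37, OTU58, OTU7, which are not in the proposed group, so the group is not monophyletic.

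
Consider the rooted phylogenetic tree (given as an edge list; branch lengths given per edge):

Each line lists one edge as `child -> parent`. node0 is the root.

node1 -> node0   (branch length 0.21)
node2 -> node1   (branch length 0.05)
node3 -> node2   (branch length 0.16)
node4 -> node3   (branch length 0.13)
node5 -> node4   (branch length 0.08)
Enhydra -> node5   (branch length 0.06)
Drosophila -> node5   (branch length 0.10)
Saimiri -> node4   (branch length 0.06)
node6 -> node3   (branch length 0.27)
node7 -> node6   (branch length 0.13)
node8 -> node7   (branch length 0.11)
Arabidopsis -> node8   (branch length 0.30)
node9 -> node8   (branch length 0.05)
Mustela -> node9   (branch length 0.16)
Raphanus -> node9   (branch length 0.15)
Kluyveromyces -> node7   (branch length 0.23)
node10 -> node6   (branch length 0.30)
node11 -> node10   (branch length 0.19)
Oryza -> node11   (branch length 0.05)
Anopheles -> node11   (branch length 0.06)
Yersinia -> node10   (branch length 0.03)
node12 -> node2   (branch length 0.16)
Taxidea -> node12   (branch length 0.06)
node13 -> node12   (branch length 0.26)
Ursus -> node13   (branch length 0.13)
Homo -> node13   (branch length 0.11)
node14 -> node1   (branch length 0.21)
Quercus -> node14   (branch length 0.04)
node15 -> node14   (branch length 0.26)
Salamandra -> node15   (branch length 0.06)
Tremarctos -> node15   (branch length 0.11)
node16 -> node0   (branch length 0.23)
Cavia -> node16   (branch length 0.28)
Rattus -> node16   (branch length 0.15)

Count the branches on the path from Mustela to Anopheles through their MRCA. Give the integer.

7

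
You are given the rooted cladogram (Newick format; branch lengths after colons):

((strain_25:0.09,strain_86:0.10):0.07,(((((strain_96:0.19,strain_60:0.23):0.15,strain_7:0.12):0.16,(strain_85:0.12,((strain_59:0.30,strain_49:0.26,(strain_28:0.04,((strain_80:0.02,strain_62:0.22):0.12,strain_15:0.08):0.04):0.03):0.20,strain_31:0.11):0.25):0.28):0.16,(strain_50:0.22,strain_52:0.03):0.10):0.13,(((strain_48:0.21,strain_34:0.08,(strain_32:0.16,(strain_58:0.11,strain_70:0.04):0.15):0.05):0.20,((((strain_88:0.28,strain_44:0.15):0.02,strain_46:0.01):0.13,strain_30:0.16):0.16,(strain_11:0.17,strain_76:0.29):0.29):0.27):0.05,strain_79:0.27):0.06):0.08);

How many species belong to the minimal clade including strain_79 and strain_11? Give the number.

12

The MRCA of strain_79 and strain_11 is the node subtending (((strain_48,strain_34,(strain_32,(strain_58,strain_70))),((((strain_88,strain_44),strain_46),strain_30),(strain_11,strain_76))),strain_79).
That clade contains 12 terminal taxa: strain_11, strain_30, strain_32, strain_34, strain_44, strain_46, strain_48, strain_58, strain_70, strain_76, strain_79, strain_88.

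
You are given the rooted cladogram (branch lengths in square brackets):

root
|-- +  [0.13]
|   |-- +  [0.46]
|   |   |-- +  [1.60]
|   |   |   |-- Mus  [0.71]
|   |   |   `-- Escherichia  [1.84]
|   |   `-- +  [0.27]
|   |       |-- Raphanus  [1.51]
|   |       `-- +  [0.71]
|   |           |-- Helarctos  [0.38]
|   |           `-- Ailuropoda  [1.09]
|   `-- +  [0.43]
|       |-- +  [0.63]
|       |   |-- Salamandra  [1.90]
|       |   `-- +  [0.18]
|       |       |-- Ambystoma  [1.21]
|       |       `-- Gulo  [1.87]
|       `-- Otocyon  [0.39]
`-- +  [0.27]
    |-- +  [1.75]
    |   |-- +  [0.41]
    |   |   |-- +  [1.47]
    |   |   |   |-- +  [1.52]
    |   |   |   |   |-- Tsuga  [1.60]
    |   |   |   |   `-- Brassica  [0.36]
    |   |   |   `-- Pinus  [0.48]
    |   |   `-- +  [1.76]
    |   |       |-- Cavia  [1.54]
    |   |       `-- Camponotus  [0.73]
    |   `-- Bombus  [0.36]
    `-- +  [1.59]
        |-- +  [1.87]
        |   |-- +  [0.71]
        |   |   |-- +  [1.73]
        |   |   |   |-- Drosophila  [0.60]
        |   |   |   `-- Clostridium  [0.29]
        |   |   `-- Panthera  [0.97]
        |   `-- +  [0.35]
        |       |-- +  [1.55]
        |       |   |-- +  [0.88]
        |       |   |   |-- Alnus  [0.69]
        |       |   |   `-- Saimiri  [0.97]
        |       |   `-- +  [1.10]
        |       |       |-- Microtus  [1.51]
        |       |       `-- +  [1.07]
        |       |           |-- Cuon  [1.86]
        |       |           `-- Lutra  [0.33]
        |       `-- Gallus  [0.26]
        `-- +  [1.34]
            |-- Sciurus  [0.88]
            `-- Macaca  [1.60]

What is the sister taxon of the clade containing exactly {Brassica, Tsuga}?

The clade containing exactly {Brassica, Tsuga} attaches to the tree at the node subtending ((Tsuga,Brassica),Pinus).
The other lineage descending from that same node — the sister group — is the single tip Pinus.

Pinus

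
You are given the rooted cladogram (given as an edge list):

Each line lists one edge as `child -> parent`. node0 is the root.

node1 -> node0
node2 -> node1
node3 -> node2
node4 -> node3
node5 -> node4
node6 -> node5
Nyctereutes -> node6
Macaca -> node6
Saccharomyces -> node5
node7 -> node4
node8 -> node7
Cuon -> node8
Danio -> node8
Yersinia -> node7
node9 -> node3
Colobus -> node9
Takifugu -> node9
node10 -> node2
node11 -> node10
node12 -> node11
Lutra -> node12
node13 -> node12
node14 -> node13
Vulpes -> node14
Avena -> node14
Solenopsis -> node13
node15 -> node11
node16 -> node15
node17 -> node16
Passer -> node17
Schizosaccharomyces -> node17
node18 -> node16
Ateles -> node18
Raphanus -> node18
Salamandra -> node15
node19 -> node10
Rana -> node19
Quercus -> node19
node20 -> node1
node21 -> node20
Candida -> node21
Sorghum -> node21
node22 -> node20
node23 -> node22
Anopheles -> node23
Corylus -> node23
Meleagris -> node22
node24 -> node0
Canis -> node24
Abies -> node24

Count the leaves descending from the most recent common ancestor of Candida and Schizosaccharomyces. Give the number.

The MRCA of Candida and Schizosaccharomyces is the node subtending ((((((Nyctereutes,Macaca),Saccharomyces),((Cuon,Danio),Yersinia)),(Colobus,Takifugu)),(((Lutra,((Vulpes,Avena),Solenopsis)),(((Passer,Schizosaccharomyces),(Ateles,Raphanus)),Salamandra)),(Rana,Quercus))),((Candida,Sorghum),((Anopheles,Corylus),Meleagris))).
That clade contains 24 terminal taxa: Anopheles, Ateles, Avena, Candida, Colobus, Corylus, Cuon, Danio, Lutra, Macaca, Meleagris, Nyctereutes, Passer, Quercus, Rana, Raphanus, Saccharomyces, Salamandra, Schizosaccharomyces, Solenopsis, Sorghum, Takifugu, Vulpes, Yersinia.

24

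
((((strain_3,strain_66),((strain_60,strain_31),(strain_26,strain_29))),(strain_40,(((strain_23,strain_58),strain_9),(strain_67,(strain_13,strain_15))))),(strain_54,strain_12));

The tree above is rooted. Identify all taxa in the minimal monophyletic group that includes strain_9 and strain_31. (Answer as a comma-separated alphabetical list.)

strain_13, strain_15, strain_23, strain_26, strain_29, strain_3, strain_31, strain_40, strain_58, strain_60, strain_66, strain_67, strain_9

Tracing strain_9: it sits inside ((strain_23,strain_58),strain_9).
Tracing strain_31: it sits inside (strain_60,strain_31).
The smallest clade enclosing both is (((strain_3,strain_66),((strain_60,strain_31),(strain_26,strain_29))),(strain_40,(((strain_23,strain_58),strain_9),(strain_67,(strain_13,strain_15))))); the answer is its 13 terminal taxa in alphabetical order.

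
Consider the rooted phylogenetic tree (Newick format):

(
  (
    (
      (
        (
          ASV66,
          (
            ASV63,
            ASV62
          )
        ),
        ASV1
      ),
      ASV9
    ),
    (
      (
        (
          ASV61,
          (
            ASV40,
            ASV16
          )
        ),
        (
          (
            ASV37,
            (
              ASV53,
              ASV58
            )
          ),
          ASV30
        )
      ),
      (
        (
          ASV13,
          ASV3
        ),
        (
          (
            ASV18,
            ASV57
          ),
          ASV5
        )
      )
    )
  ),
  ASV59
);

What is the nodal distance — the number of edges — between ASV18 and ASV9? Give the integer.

The MRCA of ASV18 and ASV9 is the node subtending ((((ASV66,(ASV63,ASV62)),ASV1),ASV9),(((ASV61,(ASV40,ASV16)),((ASV37,(ASV53,ASV58)),ASV30)),((ASV13,ASV3),((ASV18,ASV57),ASV5)))).
From ASV18 up to that node: 5 branches. From ASV9 up to the same node: 2 branches. Total: 5 + 2 = 7.

7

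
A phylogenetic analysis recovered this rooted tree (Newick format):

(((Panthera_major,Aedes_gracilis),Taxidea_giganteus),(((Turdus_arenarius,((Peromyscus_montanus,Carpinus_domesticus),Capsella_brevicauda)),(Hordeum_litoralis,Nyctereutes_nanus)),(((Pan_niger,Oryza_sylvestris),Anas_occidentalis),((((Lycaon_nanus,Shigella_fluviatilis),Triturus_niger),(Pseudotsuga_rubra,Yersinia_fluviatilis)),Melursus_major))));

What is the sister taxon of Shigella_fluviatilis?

Lycaon_nanus

Shigella_fluviatilis attaches to the tree at the node subtending (Lycaon_nanus,Shigella_fluviatilis).
The other lineage descending from that same node — the sister group — is the single tip Lycaon_nanus.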